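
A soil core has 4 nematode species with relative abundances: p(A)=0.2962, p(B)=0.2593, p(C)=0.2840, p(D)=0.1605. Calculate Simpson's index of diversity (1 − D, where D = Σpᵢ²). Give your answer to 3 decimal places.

0.739

D = 0.2962² + 0.2593² + 0.284² + 0.1605² = 0.08773 + 0.06724 + 0.08066 + 0.02576 = 0.26139 (working shown to 5 dp, full precision carried).
So 1 − D = 0.73861, i.e. 0.739 to 3 decimal places.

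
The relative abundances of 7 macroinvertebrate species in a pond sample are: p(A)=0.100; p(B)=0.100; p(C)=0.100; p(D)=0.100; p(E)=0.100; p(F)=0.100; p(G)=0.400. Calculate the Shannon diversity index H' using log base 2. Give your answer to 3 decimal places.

Each pᵢ log₂ pᵢ term (working shown to 5 dp, full precision carried): 0.1×(-3.32193)=-0.33219, 0.1×(-3.32193)=-0.33219, 0.1×(-3.32193)=-0.33219, 0.1×(-3.32193)=-0.33219, 0.1×(-3.32193)=-0.33219, 0.1×(-3.32193)=-0.33219, 0.4×(-1.32193)=-0.52877.
Sum = -2.52193, so H' = 2.522.

2.522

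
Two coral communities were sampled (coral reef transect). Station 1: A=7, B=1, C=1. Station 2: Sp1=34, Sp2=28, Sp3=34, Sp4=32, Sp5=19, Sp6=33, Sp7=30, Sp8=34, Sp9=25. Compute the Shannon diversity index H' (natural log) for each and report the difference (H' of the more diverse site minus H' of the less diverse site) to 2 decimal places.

1.50

Station 1: N=9, proportions 0.77778, 0.11111, 0.11111, giving H' = 0.68374 (working shown to 5 dp, full precision carried).
Station 2: N=269, proportions 0.12639, 0.10409, 0.12639, 0.11896, 0.07063, 0.12268, 0.11152, 0.12639, 0.09294, giving H' = 2.18307.
Difference = |0.68374 − 2.18307| = 1.49933, i.e. 1.50 to 2 decimal places.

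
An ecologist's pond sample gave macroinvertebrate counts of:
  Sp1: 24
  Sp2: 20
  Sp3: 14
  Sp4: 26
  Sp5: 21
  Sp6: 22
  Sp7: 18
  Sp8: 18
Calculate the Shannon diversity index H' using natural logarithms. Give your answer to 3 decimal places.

Total N = 24+20+14+26+21+22+18+18 = 163, so the proportions are 0.14724, 0.1227, 0.08589, 0.15951, 0.12883, 0.13497, 0.11043, 0.11043 (working shown to 5 dp, full precision carried).
Each pᵢ ln pᵢ term: 0.14724×(-1.91570)=-0.28207, 0.1227×(-2.09802)=-0.25743, 0.08589×(-2.45469)=-0.21083, 0.15951×(-1.83565)=-0.29280, 0.12883×(-2.04923)=-0.26401, 0.13497×(-2.00271)=-0.27030, 0.11043×(-2.20338)=-0.24332, 0.11043×(-2.20338)=-0.24332.
Sum = -2.06408, so H' = 2.064.

2.064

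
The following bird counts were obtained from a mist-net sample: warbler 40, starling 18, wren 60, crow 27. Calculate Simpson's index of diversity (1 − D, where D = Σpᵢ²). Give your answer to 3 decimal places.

Total N = 40+18+60+27 = 145, so the proportions are 0.27586, 0.12414, 0.41379, 0.18621 (working shown to 5 dp, full precision carried).
D = 0.27586² + 0.12414² + 0.41379² + 0.18621² = 0.07610 + 0.01541 + 0.17122 + 0.03467 = 0.29741.
So 1 − D = 0.70259, i.e. 0.703 to 3 decimal places.

0.703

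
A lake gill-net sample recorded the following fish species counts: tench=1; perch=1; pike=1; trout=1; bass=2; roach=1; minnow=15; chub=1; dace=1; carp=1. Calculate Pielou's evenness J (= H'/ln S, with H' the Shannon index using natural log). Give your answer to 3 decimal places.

Total N = 1+1+1+1+2+1+15+1+1+1 = 25, so the proportions are 0.04, 0.04, 0.04, 0.04, 0.08, 0.04, 0.6, 0.04, 0.04, 0.04 (working shown to 5 dp, full precision carried).
H' = −Σ pᵢ ln pᵢ = −((-0.12876) + (-0.12876) + (-0.12876) + (-0.12876) + (-0.20206) + (-0.12876) + (-0.30650) + (-0.12876) + (-0.12876) + (-0.12876)) = 1.53859.
With S = 10 species, ln S = 2.30259, so J = 1.53859/2.30259 = 0.66820, i.e. 0.668 to 3 decimal places.

0.668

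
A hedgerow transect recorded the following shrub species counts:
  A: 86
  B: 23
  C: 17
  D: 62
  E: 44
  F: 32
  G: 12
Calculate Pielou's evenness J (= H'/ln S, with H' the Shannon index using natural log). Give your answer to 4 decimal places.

Total N = 86+23+17+62+44+32+12 = 276, so the proportions are 0.311594, 0.083333, 0.061594, 0.224638, 0.15942, 0.115942, 0.043478 (working shown to 6 dp, full precision carried).
H' = −Σ pᵢ ln pᵢ = −((-0.363336) + (-0.207076) + (-0.171675) + (-0.335444) + (-0.292729) + (-0.249816) + (-0.136326)) = 1.756401.
With S = 7 species, ln S = 1.945910, so J = 1.756401/1.945910 = 0.902612, i.e. 0.9026 to 4 decimal places.

0.9026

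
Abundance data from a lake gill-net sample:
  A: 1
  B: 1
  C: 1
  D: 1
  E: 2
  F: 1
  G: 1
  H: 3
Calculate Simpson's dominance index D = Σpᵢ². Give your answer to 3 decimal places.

0.157

Total N = 1+1+1+1+2+1+1+3 = 11, so the proportions are 0.09091, 0.09091, 0.09091, 0.09091, 0.18182, 0.09091, 0.09091, 0.27273 (working shown to 5 dp, full precision carried).
D = 0.09091² + 0.09091² + 0.09091² + 0.09091² + 0.18182² + 0.09091² + 0.09091² + 0.27273² = 0.00826 + 0.00826 + 0.00826 + 0.00826 + 0.03306 + 0.00826 + 0.00826 + 0.07438 = 0.15702.
To 3 decimal places, D = 0.157.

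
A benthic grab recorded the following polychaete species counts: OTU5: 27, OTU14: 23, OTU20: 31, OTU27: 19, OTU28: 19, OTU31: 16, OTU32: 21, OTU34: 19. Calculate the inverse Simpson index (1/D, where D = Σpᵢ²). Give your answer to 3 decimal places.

Total N = 27+23+31+19+19+16+21+19 = 175, so the proportions are 0.1542857, 0.1314286, 0.1771429, 0.1085714, 0.1085714, 0.0914286, 0.12, 0.1085714 (working shown to 7 dp, full precision carried).
D = 0.1542857² + 0.1314286² + 0.1771429² + 0.1085714² + 0.1085714² + 0.0914286² + 0.12² + 0.1085714² = 0.0238041 + 0.0172735 + 0.0313796 + 0.0117878 + 0.0117878 + 0.0083592 + 0.0144000 + 0.0117878 = 0.1305796.
So 1/D = 7.65816, i.e. 7.658 to 3 decimal places.

7.658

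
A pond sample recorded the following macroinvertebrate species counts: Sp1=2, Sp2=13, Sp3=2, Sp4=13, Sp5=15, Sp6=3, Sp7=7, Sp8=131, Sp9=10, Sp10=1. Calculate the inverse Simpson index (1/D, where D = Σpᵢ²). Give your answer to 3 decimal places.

2.169

Total N = 2+13+2+13+15+3+7+131+10+1 = 197, so the proportions are 0.010152, 0.06599, 0.010152, 0.06599, 0.076142, 0.015228, 0.035533, 0.664975, 0.050761, 0.005076 (working shown to 6 dp, full precision carried).
D = 0.010152² + 0.06599² + 0.010152² + 0.06599² + 0.076142² + 0.015228² + 0.035533² + 0.664975² + 0.050761² + 0.005076² = 0.000103 + 0.004355 + 0.000103 + 0.004355 + 0.005798 + 0.000232 + 0.001263 + 0.442191 + 0.002577 + 0.000026 = 0.461001.
So 1/D = 2.16919, i.e. 2.169 to 3 decimal places.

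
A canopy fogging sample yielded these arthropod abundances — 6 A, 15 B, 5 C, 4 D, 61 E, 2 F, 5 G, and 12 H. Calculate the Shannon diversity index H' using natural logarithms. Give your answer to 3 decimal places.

Total N = 6+15+5+4+61+2+5+12 = 110, so the proportions are 0.05455, 0.13636, 0.04545, 0.03636, 0.55455, 0.01818, 0.04545, 0.10909 (working shown to 5 dp, full precision carried).
Each pᵢ ln pᵢ term: 0.05455×(-2.90872)=-0.15866, 0.13636×(-1.99243)=-0.27170, 0.04545×(-3.09104)=-0.14050, 0.03636×(-3.31419)=-0.12052, 0.55455×(-0.58961)=-0.32696, 0.01818×(-4.00733)=-0.07286, 0.04545×(-3.09104)=-0.14050, 0.10909×(-2.21557)=-0.24170.
Sum = -1.47340, so H' = 1.473.

1.473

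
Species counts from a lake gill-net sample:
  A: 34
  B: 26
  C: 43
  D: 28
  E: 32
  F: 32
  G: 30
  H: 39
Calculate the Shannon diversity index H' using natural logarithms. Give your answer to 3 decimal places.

Total N = 34+26+43+28+32+32+30+39 = 264, so the proportions are 0.12879, 0.09848, 0.16288, 0.10606, 0.12121, 0.12121, 0.11364, 0.14773 (working shown to 5 dp, full precision carried).
Each pᵢ ln pᵢ term: 0.12879×(-2.04959)=-0.26396, 0.09848×(-2.31785)=-0.22827, 0.16288×(-1.81475)=-0.29558, 0.10606×(-2.24374)=-0.23797, 0.12121×(-2.11021)=-0.25578, 0.12121×(-2.11021)=-0.25578, 0.11364×(-2.17475)=-0.24713, 0.14773×(-1.91239)=-0.28251.
Sum = -2.06700, so H' = 2.067.

2.067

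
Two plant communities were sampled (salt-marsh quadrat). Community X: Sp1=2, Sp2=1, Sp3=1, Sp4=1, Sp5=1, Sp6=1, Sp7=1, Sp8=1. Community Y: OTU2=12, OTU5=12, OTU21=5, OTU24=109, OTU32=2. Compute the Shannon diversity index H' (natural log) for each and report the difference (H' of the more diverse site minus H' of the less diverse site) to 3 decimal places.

1.247

Community X: N=9, proportions 0.22222, 0.11111, 0.11111, 0.11111, 0.11111, 0.11111, 0.11111, 0.11111, giving H' = 2.04319 (working shown to 5 dp, full precision carried).
Community Y: N=140, proportions 0.08571, 0.08571, 0.03571, 0.77857, 0.01429, giving H' = 0.79573.
Difference = |2.04319 − 0.79573| = 1.24746, i.e. 1.247 to 3 decimal places.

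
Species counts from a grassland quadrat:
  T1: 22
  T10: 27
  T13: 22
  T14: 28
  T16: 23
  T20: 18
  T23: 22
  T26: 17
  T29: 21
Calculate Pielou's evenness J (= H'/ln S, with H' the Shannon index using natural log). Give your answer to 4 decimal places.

Total N = 22+27+22+28+23+18+22+17+21 = 200, so the proportions are 0.11, 0.135, 0.11, 0.14, 0.115, 0.09, 0.11, 0.085, 0.105 (working shown to 6 dp, full precision carried).
H' = −Σ pᵢ ln pᵢ = −((-0.242800) + (-0.270335) + (-0.242800) + (-0.275256) + (-0.248725) + (-0.216715) + (-0.242800) + (-0.209534) + (-0.236648)) = 2.185613.
With S = 9 species, ln S = 2.197225, so J = 2.185613/2.197225 = 0.994716, i.e. 0.9947 to 4 decimal places.

0.9947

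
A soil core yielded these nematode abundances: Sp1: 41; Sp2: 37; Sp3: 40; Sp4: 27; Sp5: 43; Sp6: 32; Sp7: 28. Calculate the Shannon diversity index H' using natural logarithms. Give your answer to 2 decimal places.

1.93

Total N = 41+37+40+27+43+32+28 = 248, so the proportions are 0.1653, 0.1492, 0.1613, 0.1089, 0.1734, 0.129, 0.1129 (working shown to 4 dp, full precision carried).
Each pᵢ ln pᵢ term: 0.1653×(-1.7999)=-0.2976, 0.1492×(-1.9025)=-0.2838, 0.1613×(-1.8245)=-0.2943, 0.1089×(-2.2176)=-0.2414, 0.1734×(-1.7522)=-0.3038, 0.129×(-2.0477)=-0.2642, 0.1129×(-2.1812)=-0.2463.
Sum = -1.9314, so H' = 1.93.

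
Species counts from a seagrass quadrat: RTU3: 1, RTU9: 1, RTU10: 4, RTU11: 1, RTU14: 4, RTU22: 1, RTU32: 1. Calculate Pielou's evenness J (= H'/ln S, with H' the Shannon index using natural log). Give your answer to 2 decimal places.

0.88

Total N = 1+1+4+1+4+1+1 = 13, so the proportions are 0.0769, 0.0769, 0.3077, 0.0769, 0.3077, 0.0769, 0.0769 (working shown to 4 dp, full precision carried).
H' = −Σ pᵢ ln pᵢ = −((-0.1973) + (-0.1973) + (-0.3627) + (-0.1973) + (-0.3627) + (-0.1973) + (-0.1973)) = 1.7118.
With S = 7 species, ln S = 1.9459, so J = 1.7118/1.9459 = 0.8797, i.e. 0.88 to 2 decimal places.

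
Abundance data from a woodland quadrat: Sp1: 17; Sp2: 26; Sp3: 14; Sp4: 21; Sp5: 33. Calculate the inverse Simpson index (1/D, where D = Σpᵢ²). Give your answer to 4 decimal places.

Total N = 17+26+14+21+33 = 111, so the proportions are 0.15315315, 0.23423423, 0.12612613, 0.18918919, 0.2972973 (working shown to 8 dp, full precision carried).
D = 0.15315315² + 0.23423423² + 0.12612613² + 0.18918919² + 0.2972973² = 0.02345589 + 0.05486568 + 0.01590780 + 0.03579255 + 0.08838568 = 0.21840760.
So 1/D = 4.578595, i.e. 4.5786 to 4 decimal places.

4.5786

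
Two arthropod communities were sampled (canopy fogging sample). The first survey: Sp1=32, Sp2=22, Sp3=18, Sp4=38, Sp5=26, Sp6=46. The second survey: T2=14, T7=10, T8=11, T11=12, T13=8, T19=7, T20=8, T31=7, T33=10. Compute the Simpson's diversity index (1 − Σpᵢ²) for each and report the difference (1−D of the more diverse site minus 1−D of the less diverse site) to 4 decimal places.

0.0660

The first survey: N=182, proportions 0.1758242, 0.1208791, 0.0989011, 0.2087912, 0.1428571, 0.2527473, giving 1−D = 0.8168096 (working shown to 7 dp, full precision carried).
The second survey: N=87, proportions 0.1609195, 0.1149425, 0.1264368, 0.137931, 0.091954, 0.0804598, 0.091954, 0.0804598, 0.1149425, giving 1−D = 0.8828115.
Difference = |0.8168096 − 0.8828115| = 0.0660019, i.e. 0.0660 to 4 decimal places.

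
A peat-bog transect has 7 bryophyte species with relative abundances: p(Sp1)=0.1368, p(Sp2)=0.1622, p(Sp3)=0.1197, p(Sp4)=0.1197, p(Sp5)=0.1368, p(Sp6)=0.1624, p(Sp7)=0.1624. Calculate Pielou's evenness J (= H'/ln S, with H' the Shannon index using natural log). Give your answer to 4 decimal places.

0.9959

H' = −Σ pᵢ ln pᵢ = −((-0.272127) + (-0.295030) + (-0.254095) + (-0.254095) + (-0.272127) + (-0.295193) + (-0.295193)) = 1.937861 (working shown to 6 dp, full precision carried).
With S = 7 species, ln S = 1.945910, so J = 1.937861/1.945910 = 0.995864, i.e. 0.9959 to 4 decimal places.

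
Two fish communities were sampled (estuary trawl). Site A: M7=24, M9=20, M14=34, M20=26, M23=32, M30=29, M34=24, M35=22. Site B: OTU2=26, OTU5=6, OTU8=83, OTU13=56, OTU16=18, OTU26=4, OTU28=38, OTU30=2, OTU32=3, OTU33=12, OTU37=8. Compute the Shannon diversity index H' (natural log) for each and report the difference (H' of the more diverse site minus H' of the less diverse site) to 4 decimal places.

0.1701

Site A: N=211, proportions 0.113744, 0.094787, 0.161137, 0.123223, 0.151659, 0.137441, 0.113744, 0.104265, giving H' = 2.064531 (working shown to 6 dp, full precision carried).
Site B: N=256, proportions 0.101562, 0.023438, 0.324219, 0.21875, 0.070312, 0.015625, 0.148438, 0.007812, 0.011719, 0.046875, 0.03125, giving H' = 1.894470.
Difference = |2.064531 − 1.894470| = 0.170061, i.e. 0.1701 to 4 decimal places.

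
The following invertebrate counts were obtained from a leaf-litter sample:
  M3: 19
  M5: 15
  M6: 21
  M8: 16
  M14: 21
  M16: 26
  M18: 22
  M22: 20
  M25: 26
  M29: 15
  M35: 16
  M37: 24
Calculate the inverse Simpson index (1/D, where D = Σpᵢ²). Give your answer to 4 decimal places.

Total N = 19+15+21+16+21+26+22+20+26+15+16+24 = 241, so the proportions are 0.078838174, 0.062240664, 0.087136929, 0.066390041, 0.087136929, 0.107883817, 0.091286307, 0.082987552, 0.107883817, 0.062240664, 0.066390041, 0.099585062 (working shown to 9 dp, full precision carried).
D = 0.078838174² + 0.062240664² + 0.087136929² + 0.066390041² + 0.087136929² + 0.107883817² + 0.091286307² + 0.082987552² + 0.107883817² + 0.062240664² + 0.066390041² + 0.099585062² = 0.006215458 + 0.003873900 + 0.007592844 + 0.004407638 + 0.007592844 + 0.011638918 + 0.008333190 + 0.006886934 + 0.011638918 + 0.003873900 + 0.004407638 + 0.009917185 = 0.086379367.
So 1/D = 11.576839, i.e. 11.5768 to 4 decimal places.

11.5768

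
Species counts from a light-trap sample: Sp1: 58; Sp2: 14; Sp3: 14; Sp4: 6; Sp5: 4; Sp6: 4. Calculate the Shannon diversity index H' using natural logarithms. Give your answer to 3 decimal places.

Total N = 58+14+14+6+4+4 = 100, so the proportions are 0.58, 0.14, 0.14, 0.06, 0.04, 0.04 (working shown to 5 dp, full precision carried).
Each pᵢ ln pᵢ term: 0.58×(-0.54473)=-0.31594, 0.14×(-1.96611)=-0.27526, 0.14×(-1.96611)=-0.27526, 0.06×(-2.81341)=-0.16880, 0.04×(-3.21888)=-0.12876, 0.04×(-3.21888)=-0.12876.
Sum = -1.29277, so H' = 1.293.

1.293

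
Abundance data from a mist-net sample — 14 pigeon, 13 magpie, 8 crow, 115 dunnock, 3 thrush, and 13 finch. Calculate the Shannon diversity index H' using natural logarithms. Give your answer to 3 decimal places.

1.080

Total N = 14+13+8+115+3+13 = 166, so the proportions are 0.08434, 0.07831, 0.04819, 0.69277, 0.01807, 0.07831 (working shown to 5 dp, full precision carried).
Each pᵢ ln pᵢ term: 0.08434×(-2.47293)=-0.20856, 0.07831×(-2.54704)=-0.19947, 0.04819×(-3.03255)=-0.14615, 0.69277×(-0.36706)=-0.25429, 0.01807×(-4.01338)=-0.07253, 0.07831×(-2.54704)=-0.19947.
Sum = -1.08046, so H' = 1.080.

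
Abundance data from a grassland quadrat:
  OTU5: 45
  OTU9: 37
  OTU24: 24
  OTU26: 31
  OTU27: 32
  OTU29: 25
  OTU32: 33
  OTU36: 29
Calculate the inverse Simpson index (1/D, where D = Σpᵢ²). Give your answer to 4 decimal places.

Total N = 45+37+24+31+32+25+33+29 = 256, so the proportions are 0.17578125, 0.14453125, 0.09375, 0.12109375, 0.125, 0.09765625, 0.12890625, 0.11328125 (working shown to 8 dp, full precision carried).
D = 0.17578125² + 0.14453125² + 0.09375² + 0.12109375² + 0.125² + 0.09765625² + 0.12890625² + 0.11328125² = 0.03089905 + 0.02088928 + 0.00878906 + 0.01466370 + 0.01562500 + 0.00953674 + 0.01661682 + 0.01283264 = 0.12985229.
So 1/D = 7.701058, i.e. 7.7011 to 4 decimal places.

7.7011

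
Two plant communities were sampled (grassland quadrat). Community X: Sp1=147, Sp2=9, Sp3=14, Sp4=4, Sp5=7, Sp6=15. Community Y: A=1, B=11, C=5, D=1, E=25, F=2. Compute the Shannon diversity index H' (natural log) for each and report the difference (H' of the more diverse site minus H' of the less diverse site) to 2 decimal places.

0.28

Community X: N=196, proportions 0.75, 0.045918, 0.071429, 0.020408, 0.035714, 0.076531, giving H' = 0.940856 (working shown to 6 dp, full precision carried).
Community Y: N=45, proportions 0.022222, 0.244444, 0.111111, 0.022222, 0.555556, 0.044444, giving H' = 1.222613.
Difference = |0.940856 − 1.222613| = 0.281757, i.e. 0.28 to 2 decimal places.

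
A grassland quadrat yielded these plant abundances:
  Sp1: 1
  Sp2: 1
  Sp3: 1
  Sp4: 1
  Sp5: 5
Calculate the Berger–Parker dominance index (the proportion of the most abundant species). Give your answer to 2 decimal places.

Total N = 1+1+1+1+5 = 9, so the proportions are 0.1111, 0.1111, 0.1111, 0.1111, 0.5556 (working shown to 4 dp, full precision carried).
The largest proportion is 0.5556, i.e. d = 0.56 to 2 decimal places.

0.56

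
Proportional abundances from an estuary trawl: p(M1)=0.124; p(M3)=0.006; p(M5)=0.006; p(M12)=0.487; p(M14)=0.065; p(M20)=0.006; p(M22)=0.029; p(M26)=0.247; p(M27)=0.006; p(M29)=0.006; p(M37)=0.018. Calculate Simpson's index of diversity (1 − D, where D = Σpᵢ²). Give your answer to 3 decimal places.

D = 0.124² + 0.006² + 0.006² + 0.487² + 0.065² + 0.006² + 0.029² + 0.247² + 0.006² + 0.006² + 0.018² = 0.01538 + 0.00004 + 0.00004 + 0.23717 + 0.00423 + 0.00004 + 0.00084 + 0.06101 + 0.00004 + 0.00004 + 0.00032 = 0.31912 (working shown to 5 dp, full precision carried).
So 1 − D = 0.68088, i.e. 0.681 to 3 decimal places.

0.681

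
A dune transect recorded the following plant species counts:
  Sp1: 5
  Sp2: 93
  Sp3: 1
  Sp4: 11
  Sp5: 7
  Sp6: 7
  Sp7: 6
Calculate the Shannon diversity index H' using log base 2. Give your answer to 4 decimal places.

1.5407

Total N = 5+93+1+11+7+7+6 = 130, so the proportions are 0.038462, 0.715385, 0.007692, 0.084615, 0.053846, 0.053846, 0.046154 (working shown to 6 dp, full precision carried).
Each pᵢ log₂ pᵢ term: 0.038462×(-4.700440)=-0.180786, 0.715385×(-0.483209)=-0.345680, 0.007692×(-7.022368)=-0.054018, 0.084615×(-3.562936)=-0.301479, 0.053846×(-4.215013)=-0.226962, 0.053846×(-4.215013)=-0.226962, 0.046154×(-4.437405)=-0.204803.
Sum = -1.540692, so H' = 1.5407.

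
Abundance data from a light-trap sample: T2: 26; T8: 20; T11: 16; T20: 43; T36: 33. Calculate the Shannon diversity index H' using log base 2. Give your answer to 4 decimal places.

Total N = 26+20+16+43+33 = 138, so the proportions are 0.188406, 0.144928, 0.115942, 0.311594, 0.23913 (working shown to 6 dp, full precision carried).
Each pᵢ log₂ pᵢ term: 0.188406×(-2.408085)=-0.453697, 0.144928×(-2.786596)=-0.403855, 0.115942×(-3.108524)=-0.360409, 0.311594×(-1.682260)=-0.524182, 0.23913×(-2.064130)=-0.493596.
Sum = -2.235739, so H' = 2.2357.

2.2357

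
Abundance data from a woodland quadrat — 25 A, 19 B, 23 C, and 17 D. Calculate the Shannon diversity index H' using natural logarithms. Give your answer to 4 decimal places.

1.3749

Total N = 25+19+23+17 = 84, so the proportions are 0.297619, 0.22619, 0.27381, 0.202381 (working shown to 6 dp, full precision carried).
Each pᵢ ln pᵢ term: 0.297619×(-1.211941)=-0.360697, 0.22619×(-1.486378)=-0.336205, 0.27381×(-1.295323)=-0.354672, 0.202381×(-1.597603)=-0.323325.
Sum = -1.374897, so H' = 1.3749.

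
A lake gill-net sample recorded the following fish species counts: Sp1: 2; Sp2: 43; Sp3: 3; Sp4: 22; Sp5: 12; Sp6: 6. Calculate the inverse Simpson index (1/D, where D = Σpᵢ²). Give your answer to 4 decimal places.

Total N = 2+43+3+22+12+6 = 88, so the proportions are 0.0227273, 0.4886364, 0.0340909, 0.25, 0.1363636, 0.0681818 (working shown to 7 dp, full precision carried).
D = 0.0227273² + 0.4886364² + 0.0340909² + 0.25² + 0.1363636² + 0.0681818² = 0.0005165 + 0.2387655 + 0.0011622 + 0.0625000 + 0.0185950 + 0.0046488 = 0.3261880.
So 1/D = 3.065717, i.e. 3.0657 to 4 decimal places.

3.0657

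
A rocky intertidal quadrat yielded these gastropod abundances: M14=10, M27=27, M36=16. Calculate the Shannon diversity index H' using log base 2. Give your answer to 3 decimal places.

Total N = 10+27+16 = 53, so the proportions are 0.18868, 0.50943, 0.30189 (working shown to 5 dp, full precision carried).
Each pᵢ log₂ pᵢ term: 0.18868×(-2.40599)=-0.45396, 0.50943×(-0.97303)=-0.49570, 0.30189×(-1.72792)=-0.52164.
Sum = -1.47129, so H' = 1.471.

1.471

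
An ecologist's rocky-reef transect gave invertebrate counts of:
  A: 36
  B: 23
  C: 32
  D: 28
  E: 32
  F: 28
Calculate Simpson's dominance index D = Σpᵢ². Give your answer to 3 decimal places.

Total N = 36+23+32+28+32+28 = 179, so the proportions are 0.20112, 0.12849, 0.17877, 0.15642, 0.17877, 0.15642 (working shown to 5 dp, full precision carried).
D = 0.20112² + 0.12849² + 0.17877² + 0.15642² + 0.17877² + 0.15642² = 0.04045 + 0.01651 + 0.03196 + 0.02447 + 0.03196 + 0.02447 = 0.16981.
To 3 decimal places, D = 0.170.

0.170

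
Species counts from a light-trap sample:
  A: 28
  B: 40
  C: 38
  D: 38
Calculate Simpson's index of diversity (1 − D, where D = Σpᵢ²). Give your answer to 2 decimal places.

Total N = 28+40+38+38 = 144, so the proportions are 0.1944, 0.2778, 0.2639, 0.2639 (working shown to 4 dp, full precision carried).
D = 0.1944² + 0.2778² + 0.2639² + 0.2639² = 0.0378 + 0.0772 + 0.0696 + 0.0696 = 0.2542.
So 1 − D = 0.7458, i.e. 0.75 to 2 decimal places.

0.75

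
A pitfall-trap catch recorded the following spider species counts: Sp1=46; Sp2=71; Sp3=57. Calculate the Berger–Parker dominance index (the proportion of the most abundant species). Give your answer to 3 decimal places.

Total N = 46+71+57 = 174, so the proportions are 0.26437, 0.40805, 0.32759 (working shown to 5 dp, full precision carried).
The largest proportion is 0.40805, i.e. d = 0.408 to 3 decimal places.

0.408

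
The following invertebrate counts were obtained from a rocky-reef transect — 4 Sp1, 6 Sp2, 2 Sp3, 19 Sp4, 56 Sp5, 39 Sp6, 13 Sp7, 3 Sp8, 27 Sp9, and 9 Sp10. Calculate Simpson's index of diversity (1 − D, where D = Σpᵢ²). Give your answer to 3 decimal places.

0.809

Total N = 4+6+2+19+56+39+13+3+27+9 = 178, so the proportions are 0.02247, 0.03371, 0.01124, 0.10674, 0.31461, 0.2191, 0.07303, 0.01685, 0.15169, 0.05056 (working shown to 5 dp, full precision carried).
D = 0.02247² + 0.03371² + 0.01124² + 0.10674² + 0.31461² + 0.2191² + 0.07303² + 0.01685² + 0.15169² + 0.05056² = 0.00050 + 0.00114 + 0.00013 + 0.01139 + 0.09898 + 0.04801 + 0.00533 + 0.00028 + 0.02301 + 0.00256 = 0.19133.
So 1 − D = 0.80867, i.e. 0.809 to 3 decimal places.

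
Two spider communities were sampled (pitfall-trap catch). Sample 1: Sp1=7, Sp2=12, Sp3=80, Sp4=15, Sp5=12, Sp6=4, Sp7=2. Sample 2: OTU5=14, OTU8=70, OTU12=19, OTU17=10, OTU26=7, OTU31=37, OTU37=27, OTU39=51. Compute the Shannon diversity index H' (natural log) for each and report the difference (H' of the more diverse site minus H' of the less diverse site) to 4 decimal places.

0.5306

Sample 1: N=132, proportions 0.0530303, 0.0909091, 0.6060606, 0.1136364, 0.0909091, 0.030303, 0.0151515, giving H' = 1.3117907 (working shown to 7 dp, full precision carried).
Sample 2: N=235, proportions 0.0595745, 0.2978723, 0.0808511, 0.0425532, 0.0297872, 0.1574468, 0.1148936, 0.2170213, giving H' = 1.8423613.
Difference = |1.3117907 − 1.8423613| = 0.5305706, i.e. 0.5306 to 4 decimal places.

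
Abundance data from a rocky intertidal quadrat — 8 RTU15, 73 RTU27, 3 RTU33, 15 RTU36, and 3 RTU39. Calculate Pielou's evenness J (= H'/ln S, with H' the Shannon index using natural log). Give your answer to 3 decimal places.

0.577

Total N = 8+73+3+15+3 = 102, so the proportions are 0.07843, 0.71569, 0.02941, 0.14706, 0.02941 (working shown to 5 dp, full precision carried).
H' = −Σ pᵢ ln pᵢ = −((-0.19965) + (-0.23941) + (-0.10372) + (-0.28190) + (-0.10372)) = 0.92839.
With S = 5 species, ln S = 1.60944, so J = 0.92839/1.60944 = 0.57684, i.e. 0.577 to 3 decimal places.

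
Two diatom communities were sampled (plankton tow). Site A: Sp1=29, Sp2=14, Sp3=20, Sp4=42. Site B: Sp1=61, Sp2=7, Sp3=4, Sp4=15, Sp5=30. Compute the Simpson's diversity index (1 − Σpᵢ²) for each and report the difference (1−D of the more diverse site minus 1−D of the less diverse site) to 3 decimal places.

0.068

Site A: N=105, proportions 0.27619, 0.13333, 0.19048, 0.4, giving 1−D = 0.70966 (working shown to 5 dp, full precision carried).
Site B: N=117, proportions 0.52137, 0.05983, 0.03419, 0.12821, 0.25641, giving 1−D = 0.64124.
Difference = |0.70966 − 0.64124| = 0.06842, i.e. 0.068 to 3 decimal places.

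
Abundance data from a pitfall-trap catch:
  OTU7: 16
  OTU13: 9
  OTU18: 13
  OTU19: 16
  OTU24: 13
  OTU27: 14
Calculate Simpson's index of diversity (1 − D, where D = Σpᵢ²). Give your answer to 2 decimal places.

0.83

Total N = 16+9+13+16+13+14 = 81, so the proportions are 0.1975, 0.1111, 0.1605, 0.1975, 0.1605, 0.1728 (working shown to 4 dp, full precision carried).
D = 0.1975² + 0.1111² + 0.1605² + 0.1975² + 0.1605² + 0.1728² = 0.0390 + 0.0123 + 0.0258 + 0.0390 + 0.0258 + 0.0299 = 0.1718.
So 1 − D = 0.8282, i.e. 0.83 to 2 decimal places.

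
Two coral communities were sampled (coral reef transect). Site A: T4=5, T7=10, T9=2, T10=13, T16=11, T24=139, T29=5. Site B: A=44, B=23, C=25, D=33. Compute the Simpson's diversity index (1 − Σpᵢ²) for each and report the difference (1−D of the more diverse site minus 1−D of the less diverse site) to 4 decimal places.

0.3100

Site A: N=185, proportions 0.027027, 0.054054, 0.010811, 0.07027, 0.059459, 0.751351, 0.027027, giving 1−D = 0.422498 (working shown to 6 dp, full precision carried).
Site B: N=125, proportions 0.352, 0.184, 0.2, 0.264, giving 1−D = 0.732544.
Difference = |0.422498 − 0.732544| = 0.310046, i.e. 0.3100 to 4 decimal places.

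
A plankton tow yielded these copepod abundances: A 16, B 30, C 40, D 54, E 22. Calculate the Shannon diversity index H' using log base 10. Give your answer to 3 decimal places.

Total N = 16+30+40+54+22 = 162, so the proportions are 0.09877, 0.18519, 0.24691, 0.33333, 0.1358 (working shown to 5 dp, full precision carried).
Each pᵢ log₁₀ pᵢ term: 0.09877×(-1.00540)=-0.09930, 0.18519×(-0.73239)=-0.13563, 0.24691×(-0.60746)=-0.14999, 0.33333×(-0.47712)=-0.15904, 0.1358×(-0.86709)=-0.11775.
Sum = -0.66171, so H' = 0.662.

0.662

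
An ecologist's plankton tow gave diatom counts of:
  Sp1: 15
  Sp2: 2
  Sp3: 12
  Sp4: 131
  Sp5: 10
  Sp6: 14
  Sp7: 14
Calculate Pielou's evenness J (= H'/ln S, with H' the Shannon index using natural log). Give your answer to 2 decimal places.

Total N = 15+2+12+131+10+14+14 = 198, so the proportions are 0.0758, 0.0101, 0.0606, 0.6616, 0.0505, 0.0707, 0.0707 (working shown to 4 dp, full precision carried).
H' = −Σ pᵢ ln pᵢ = −((-0.1955) + (-0.0464) + (-0.1699) + (-0.2733) + (-0.1508) + (-0.1873) + (-0.1873)) = 1.2105.
With S = 7 species, ln S = 1.9459, so J = 1.2105/1.9459 = 0.6221, i.e. 0.62 to 2 decimal places.

0.62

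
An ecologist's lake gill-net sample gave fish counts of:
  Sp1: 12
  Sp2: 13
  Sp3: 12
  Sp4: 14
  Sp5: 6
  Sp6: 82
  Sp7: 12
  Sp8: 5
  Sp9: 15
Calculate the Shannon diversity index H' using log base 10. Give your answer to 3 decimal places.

Total N = 12+13+12+14+6+82+12+5+15 = 171, so the proportions are 0.07018, 0.07602, 0.07018, 0.08187, 0.03509, 0.47953, 0.07018, 0.02924, 0.08772 (working shown to 5 dp, full precision carried).
Each pᵢ log₁₀ pᵢ term: 0.07018×(-1.15381)=-0.08097, 0.07602×(-1.11905)=-0.08507, 0.07018×(-1.15381)=-0.08097, 0.08187×(-1.08687)=-0.08898, 0.03509×(-1.45484)=-0.05105, 0.47953×(-0.31918)=-0.15306, 0.07018×(-1.15381)=-0.08097, 0.02924×(-1.53403)=-0.04485, 0.08772×(-1.05690)=-0.09271.
Sum = -0.75864, so H' = 0.759.

0.759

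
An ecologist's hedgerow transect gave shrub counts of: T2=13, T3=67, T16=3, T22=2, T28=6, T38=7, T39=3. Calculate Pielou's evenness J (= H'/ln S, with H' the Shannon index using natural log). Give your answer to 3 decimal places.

Total N = 13+67+3+2+6+7+3 = 101, so the proportions are 0.12871, 0.66337, 0.0297, 0.0198, 0.05941, 0.06931, 0.0297 (working shown to 5 dp, full precision carried).
H' = −Σ pᵢ ln pᵢ = −((-0.26388) + (-0.27226) + (-0.10445) + (-0.07766) + (-0.16772) + (-0.18499) + (-0.10445)) = 1.17543.
With S = 7 species, ln S = 1.94591, so J = 1.17543/1.94591 = 0.60405, i.e. 0.604 to 3 decimal places.

0.604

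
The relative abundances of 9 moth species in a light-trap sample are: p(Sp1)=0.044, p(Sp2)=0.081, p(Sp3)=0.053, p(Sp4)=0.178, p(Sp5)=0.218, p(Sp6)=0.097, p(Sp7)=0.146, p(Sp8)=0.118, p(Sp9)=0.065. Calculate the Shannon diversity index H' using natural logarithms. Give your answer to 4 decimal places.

Each pᵢ ln pᵢ term (working shown to 6 dp, full precision carried): 0.044×(-3.123566)=-0.137437, 0.081×(-2.513306)=-0.203578, 0.053×(-2.937463)=-0.155686, 0.178×(-1.725972)=-0.307223, 0.218×(-1.523260)=-0.332071, 0.097×(-2.333044)=-0.226305, 0.146×(-1.924149)=-0.280926, 0.118×(-2.137071)=-0.252174, 0.065×(-2.733368)=-0.177669.
Sum = -2.073068, so H' = 2.0731.

2.0731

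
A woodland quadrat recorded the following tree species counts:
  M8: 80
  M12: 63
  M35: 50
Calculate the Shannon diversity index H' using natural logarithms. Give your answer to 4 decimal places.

1.0804

Total N = 80+63+50 = 193, so the proportions are 0.414508, 0.326425, 0.259067 (working shown to 6 dp, full precision carried).
Each pᵢ ln pᵢ term: 0.414508×(-0.880664)=-0.365042, 0.326425×(-1.119555)=-0.365451, 0.259067×(-1.350667)=-0.349914.
Sum = -1.080406, so H' = 1.0804.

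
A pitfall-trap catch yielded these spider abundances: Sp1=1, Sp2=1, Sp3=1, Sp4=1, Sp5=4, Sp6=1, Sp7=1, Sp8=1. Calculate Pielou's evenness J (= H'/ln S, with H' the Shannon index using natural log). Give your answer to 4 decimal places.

0.9107

Total N = 1+1+1+1+4+1+1+1 = 11, so the proportions are 0.090909, 0.090909, 0.090909, 0.090909, 0.363636, 0.090909, 0.090909, 0.090909 (working shown to 6 dp, full precision carried).
H' = −Σ pᵢ ln pᵢ = −((-0.217990) + (-0.217990) + (-0.217990) + (-0.217990) + (-0.367855) + (-0.217990) + (-0.217990) + (-0.217990)) = 1.893788.
With S = 8 species, ln S = 2.079442, so J = 1.893788/2.079442 = 0.910720, i.e. 0.9107 to 4 decimal places.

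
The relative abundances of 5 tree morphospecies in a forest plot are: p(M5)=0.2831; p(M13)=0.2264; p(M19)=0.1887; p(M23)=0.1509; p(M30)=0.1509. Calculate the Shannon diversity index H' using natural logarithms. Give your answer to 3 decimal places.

1.579

Each pᵢ ln pᵢ term (working shown to 5 dp, full precision carried): 0.2831×(-1.26196)=-0.35726, 0.2264×(-1.48545)=-0.33631, 0.1887×(-1.66760)=-0.31468, 0.1509×(-1.89114)=-0.28537, 0.1509×(-1.89114)=-0.28537.
Sum = -1.57899, so H' = 1.579.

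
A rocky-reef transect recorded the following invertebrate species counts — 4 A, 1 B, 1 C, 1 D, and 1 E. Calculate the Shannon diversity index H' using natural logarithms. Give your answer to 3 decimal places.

Total N = 4+1+1+1+1 = 8, so the proportions are 0.5, 0.125, 0.125, 0.125, 0.125 (working shown to 5 dp, full precision carried).
Each pᵢ ln pᵢ term: 0.5×(-0.69315)=-0.34657, 0.125×(-2.07944)=-0.25993, 0.125×(-2.07944)=-0.25993, 0.125×(-2.07944)=-0.25993, 0.125×(-2.07944)=-0.25993.
Sum = -1.38629, so H' = 1.386.

1.386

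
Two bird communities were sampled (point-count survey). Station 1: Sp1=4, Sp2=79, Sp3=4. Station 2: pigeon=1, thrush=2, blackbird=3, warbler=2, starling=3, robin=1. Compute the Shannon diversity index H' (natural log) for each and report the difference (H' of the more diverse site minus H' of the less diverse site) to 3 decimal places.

Station 1: N=87, proportions 0.04598, 0.90805, 0.04598, giving H' = 0.37077 (working shown to 5 dp, full precision carried).
Station 2: N=12, proportions 0.08333, 0.16667, 0.25, 0.16667, 0.25, 0.08333, giving H' = 1.70455.
Difference = |0.37077 − 1.70455| = 1.33378, i.e. 1.334 to 3 decimal places.

1.334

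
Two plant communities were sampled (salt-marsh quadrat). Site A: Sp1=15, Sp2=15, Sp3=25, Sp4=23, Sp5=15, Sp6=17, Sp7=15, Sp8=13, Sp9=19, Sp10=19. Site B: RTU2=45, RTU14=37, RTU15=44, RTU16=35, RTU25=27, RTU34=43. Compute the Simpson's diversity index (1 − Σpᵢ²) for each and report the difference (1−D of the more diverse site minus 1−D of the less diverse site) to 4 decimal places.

Site A: N=176, proportions 0.085227, 0.085227, 0.142045, 0.130682, 0.085227, 0.096591, 0.085227, 0.073864, 0.107955, 0.107955, giving 1−D = 0.895597 (working shown to 6 dp, full precision carried).
Site B: N=231, proportions 0.194805, 0.160173, 0.190476, 0.151515, 0.116883, 0.186147, giving 1−D = 0.828845.
Difference = |0.895597 − 0.828845| = 0.066752, i.e. 0.0668 to 4 decimal places.

0.0668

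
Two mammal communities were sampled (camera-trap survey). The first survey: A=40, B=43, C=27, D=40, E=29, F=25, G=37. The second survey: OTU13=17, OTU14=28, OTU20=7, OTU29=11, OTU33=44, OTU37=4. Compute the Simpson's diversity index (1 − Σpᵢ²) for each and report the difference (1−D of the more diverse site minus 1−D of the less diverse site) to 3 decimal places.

The first survey: N=241, proportions 0.16598, 0.17842, 0.11203, 0.16598, 0.12033, 0.10373, 0.15353, giving 1−D = 0.85171 (working shown to 5 dp, full precision carried).
The second survey: N=111, proportions 0.15315, 0.25225, 0.06306, 0.0991, 0.3964, 0.03604, giving 1−D = 0.74069.
Difference = |0.85171 − 0.74069| = 0.11102, i.e. 0.111 to 3 decimal places.

0.111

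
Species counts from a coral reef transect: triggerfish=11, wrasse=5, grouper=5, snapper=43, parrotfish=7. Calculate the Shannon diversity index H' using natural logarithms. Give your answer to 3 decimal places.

Total N = 11+5+5+43+7 = 71, so the proportions are 0.15493, 0.07042, 0.07042, 0.60563, 0.09859 (working shown to 5 dp, full precision carried).
Each pᵢ ln pᵢ term: 0.15493×(-1.86478)=-0.28891, 0.07042×(-2.65324)=-0.18685, 0.07042×(-2.65324)=-0.18685, 0.60563×(-0.50148)=-0.30371, 0.09859×(-2.31677)=-0.22841.
Sum = -1.19473, so H' = 1.195.

1.195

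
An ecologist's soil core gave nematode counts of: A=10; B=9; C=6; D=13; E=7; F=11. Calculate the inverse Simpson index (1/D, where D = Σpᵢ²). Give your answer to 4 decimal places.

5.6403

Total N = 10+9+6+13+7+11 = 56, so the proportions are 0.17857143, 0.16071429, 0.10714286, 0.23214286, 0.125, 0.19642857 (working shown to 8 dp, full precision carried).
D = 0.17857143² + 0.16071429² + 0.10714286² + 0.23214286² + 0.125² + 0.19642857² = 0.03188776 + 0.02582908 + 0.01147959 + 0.05389031 + 0.01562500 + 0.03858418 = 0.17729592.
So 1/D = 5.640288, i.e. 5.6403 to 4 decimal places.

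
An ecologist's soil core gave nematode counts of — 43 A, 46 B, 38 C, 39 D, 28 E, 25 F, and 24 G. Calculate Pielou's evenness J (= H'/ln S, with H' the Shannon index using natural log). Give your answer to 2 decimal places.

Total N = 43+46+38+39+28+25+24 = 243, so the proportions are 0.177, 0.1893, 0.1564, 0.1605, 0.1152, 0.1029, 0.0988 (working shown to 4 dp, full precision carried).
H' = −Σ pᵢ ln pᵢ = −((-0.3065) + (-0.3151) + (-0.2902) + (-0.2936) + (-0.2490) + (-0.2340) + (-0.2286)) = 1.9169.
With S = 7 species, ln S = 1.9459, so J = 1.9169/1.9459 = 0.9851, i.e. 0.99 to 2 decimal places.

0.99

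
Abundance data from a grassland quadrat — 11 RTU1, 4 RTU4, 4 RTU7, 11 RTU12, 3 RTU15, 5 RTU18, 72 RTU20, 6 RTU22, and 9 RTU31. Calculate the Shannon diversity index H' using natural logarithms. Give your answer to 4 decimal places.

1.5193

Total N = 11+4+4+11+3+5+72+6+9 = 125, so the proportions are 0.088, 0.032, 0.032, 0.088, 0.024, 0.04, 0.576, 0.048, 0.072 (working shown to 6 dp, full precision carried).
Each pᵢ ln pᵢ term: 0.088×(-2.430418)=-0.213877, 0.032×(-3.442019)=-0.110145, 0.032×(-3.442019)=-0.110145, 0.088×(-2.430418)=-0.213877, 0.024×(-3.729701)=-0.089513, 0.04×(-3.218876)=-0.128755, 0.576×(-0.551648)=-0.317749, 0.048×(-3.036554)=-0.145755, 0.072×(-2.631089)=-0.189438.
Sum = -1.519253, so H' = 1.5193.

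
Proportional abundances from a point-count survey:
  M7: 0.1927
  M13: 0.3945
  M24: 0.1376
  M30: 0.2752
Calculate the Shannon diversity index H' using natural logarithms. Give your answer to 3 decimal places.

Each pᵢ ln pᵢ term (working shown to 5 dp, full precision carried): 0.1927×(-1.64662)=-0.31730, 0.3945×(-0.93014)=-0.36694, 0.1376×(-1.98340)=-0.27292, 0.2752×(-1.29026)=-0.35508.
Sum = -1.31224, so H' = 1.312.

1.312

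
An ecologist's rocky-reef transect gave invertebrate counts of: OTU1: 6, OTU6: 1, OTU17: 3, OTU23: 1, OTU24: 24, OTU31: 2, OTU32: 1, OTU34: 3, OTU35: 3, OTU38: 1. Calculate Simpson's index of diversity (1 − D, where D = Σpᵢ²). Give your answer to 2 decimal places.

0.68

Total N = 6+1+3+1+24+2+1+3+3+1 = 45, so the proportions are 0.1333, 0.0222, 0.0667, 0.0222, 0.5333, 0.0444, 0.0222, 0.0667, 0.0667, 0.0222 (working shown to 4 dp, full precision carried).
D = 0.1333² + 0.0222² + 0.0667² + 0.0222² + 0.5333² + 0.0444² + 0.0222² + 0.0667² + 0.0667² + 0.0222² = 0.0178 + 0.0005 + 0.0044 + 0.0005 + 0.2844 + 0.0020 + 0.0005 + 0.0044 + 0.0044 + 0.0005 = 0.3195.
So 1 − D = 0.6805, i.e. 0.68 to 2 decimal places.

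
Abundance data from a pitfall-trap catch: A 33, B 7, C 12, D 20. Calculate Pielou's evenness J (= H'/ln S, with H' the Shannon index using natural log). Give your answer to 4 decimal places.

0.8935

Total N = 33+7+12+20 = 72, so the proportions are 0.458333, 0.097222, 0.166667, 0.277778 (working shown to 6 dp, full precision carried).
H' = −Σ pᵢ ln pᵢ = −((-0.357573) + (-0.226601) + (-0.298627) + (-0.355815)) = 1.238615.
With S = 4 species, ln S = 1.386294, so J = 1.238615/1.386294 = 0.893472, i.e. 0.8935 to 4 decimal places.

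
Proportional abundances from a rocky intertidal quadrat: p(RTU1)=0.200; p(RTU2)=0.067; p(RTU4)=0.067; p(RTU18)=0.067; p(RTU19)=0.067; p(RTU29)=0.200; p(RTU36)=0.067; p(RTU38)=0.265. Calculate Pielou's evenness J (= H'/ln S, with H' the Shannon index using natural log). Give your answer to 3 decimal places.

0.914

H' = −Σ pᵢ ln pᵢ = −((-0.32189) + (-0.18111) + (-0.18111) + (-0.18111) + (-0.18111) + (-0.32189) + (-0.18111) + (-0.35193)) = 1.90123 (working shown to 5 dp, full precision carried).
With S = 8 species, ln S = 2.07944, so J = 1.90123/2.07944 = 0.91430, i.e. 0.914 to 3 decimal places.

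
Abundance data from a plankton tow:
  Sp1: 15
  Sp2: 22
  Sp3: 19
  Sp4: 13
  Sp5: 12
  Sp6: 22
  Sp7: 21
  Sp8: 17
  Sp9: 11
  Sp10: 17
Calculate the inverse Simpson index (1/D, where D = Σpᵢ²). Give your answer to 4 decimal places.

9.4982

Total N = 15+22+19+13+12+22+21+17+11+17 = 169, so the proportions are 0.0887574, 0.13017751, 0.11242604, 0.07692308, 0.07100592, 0.13017751, 0.12426036, 0.10059172, 0.06508876, 0.10059172 (working shown to 8 dp, full precision carried).
D = 0.0887574² + 0.13017751² + 0.11242604² + 0.07692308² + 0.07100592² + 0.13017751² + 0.12426036² + 0.10059172² + 0.06508876² + 0.10059172² = 0.00787788 + 0.01694619 + 0.01263961 + 0.00591716 + 0.00504184 + 0.01694619 + 0.01544064 + 0.01011869 + 0.00423655 + 0.01011869 = 0.10528343.
So 1/D = 9.498171, i.e. 9.4982 to 4 decimal places.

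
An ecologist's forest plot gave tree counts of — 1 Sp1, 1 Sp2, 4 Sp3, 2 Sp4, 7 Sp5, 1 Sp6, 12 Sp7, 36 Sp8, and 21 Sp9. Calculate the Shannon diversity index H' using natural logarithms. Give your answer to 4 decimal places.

1.5801

Total N = 1+1+4+2+7+1+12+36+21 = 85, so the proportions are 0.011765, 0.011765, 0.047059, 0.023529, 0.082353, 0.011765, 0.141176, 0.423529, 0.247059 (working shown to 6 dp, full precision carried).
Each pᵢ ln pᵢ term: 0.011765×(-4.442651)=-0.052266, 0.011765×(-4.442651)=-0.052266, 0.047059×(-3.056357)=-0.143829, 0.023529×(-3.749504)=-0.088224, 0.082353×(-2.496741)=-0.205614, 0.011765×(-4.442651)=-0.052266, 0.141176×(-1.957745)=-0.276387, 0.423529×(-0.859132)=-0.363868, 0.247059×(-1.398129)=-0.345420.
Sum = -1.580141, so H' = 1.5801.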